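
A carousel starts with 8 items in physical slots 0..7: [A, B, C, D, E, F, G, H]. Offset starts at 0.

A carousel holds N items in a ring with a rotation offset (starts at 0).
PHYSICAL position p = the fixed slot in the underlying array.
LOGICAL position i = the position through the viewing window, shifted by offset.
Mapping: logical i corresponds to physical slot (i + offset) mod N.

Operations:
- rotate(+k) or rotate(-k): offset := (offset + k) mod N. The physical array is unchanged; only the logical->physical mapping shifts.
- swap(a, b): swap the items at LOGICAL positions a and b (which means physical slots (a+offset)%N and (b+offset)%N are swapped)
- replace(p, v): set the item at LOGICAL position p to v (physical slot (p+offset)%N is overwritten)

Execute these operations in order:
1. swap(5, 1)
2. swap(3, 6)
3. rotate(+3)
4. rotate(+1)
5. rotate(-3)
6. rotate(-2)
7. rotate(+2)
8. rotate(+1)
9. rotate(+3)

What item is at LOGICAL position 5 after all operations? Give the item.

Answer: C

Derivation:
After op 1 (swap(5, 1)): offset=0, physical=[A,F,C,D,E,B,G,H], logical=[A,F,C,D,E,B,G,H]
After op 2 (swap(3, 6)): offset=0, physical=[A,F,C,G,E,B,D,H], logical=[A,F,C,G,E,B,D,H]
After op 3 (rotate(+3)): offset=3, physical=[A,F,C,G,E,B,D,H], logical=[G,E,B,D,H,A,F,C]
After op 4 (rotate(+1)): offset=4, physical=[A,F,C,G,E,B,D,H], logical=[E,B,D,H,A,F,C,G]
After op 5 (rotate(-3)): offset=1, physical=[A,F,C,G,E,B,D,H], logical=[F,C,G,E,B,D,H,A]
After op 6 (rotate(-2)): offset=7, physical=[A,F,C,G,E,B,D,H], logical=[H,A,F,C,G,E,B,D]
After op 7 (rotate(+2)): offset=1, physical=[A,F,C,G,E,B,D,H], logical=[F,C,G,E,B,D,H,A]
After op 8 (rotate(+1)): offset=2, physical=[A,F,C,G,E,B,D,H], logical=[C,G,E,B,D,H,A,F]
After op 9 (rotate(+3)): offset=5, physical=[A,F,C,G,E,B,D,H], logical=[B,D,H,A,F,C,G,E]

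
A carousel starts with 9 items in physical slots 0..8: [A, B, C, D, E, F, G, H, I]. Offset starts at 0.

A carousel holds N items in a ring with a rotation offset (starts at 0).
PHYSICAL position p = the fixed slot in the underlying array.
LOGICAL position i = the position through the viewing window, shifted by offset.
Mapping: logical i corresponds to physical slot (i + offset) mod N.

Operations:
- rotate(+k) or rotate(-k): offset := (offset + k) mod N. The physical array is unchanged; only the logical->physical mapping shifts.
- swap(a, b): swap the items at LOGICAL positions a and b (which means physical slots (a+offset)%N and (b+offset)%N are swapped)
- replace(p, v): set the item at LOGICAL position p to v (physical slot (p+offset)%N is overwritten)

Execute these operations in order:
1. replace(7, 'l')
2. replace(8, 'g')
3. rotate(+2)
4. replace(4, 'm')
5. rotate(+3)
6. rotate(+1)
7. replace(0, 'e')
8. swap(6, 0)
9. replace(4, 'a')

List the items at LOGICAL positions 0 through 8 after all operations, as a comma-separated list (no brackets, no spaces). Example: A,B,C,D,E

After op 1 (replace(7, 'l')): offset=0, physical=[A,B,C,D,E,F,G,l,I], logical=[A,B,C,D,E,F,G,l,I]
After op 2 (replace(8, 'g')): offset=0, physical=[A,B,C,D,E,F,G,l,g], logical=[A,B,C,D,E,F,G,l,g]
After op 3 (rotate(+2)): offset=2, physical=[A,B,C,D,E,F,G,l,g], logical=[C,D,E,F,G,l,g,A,B]
After op 4 (replace(4, 'm')): offset=2, physical=[A,B,C,D,E,F,m,l,g], logical=[C,D,E,F,m,l,g,A,B]
After op 5 (rotate(+3)): offset=5, physical=[A,B,C,D,E,F,m,l,g], logical=[F,m,l,g,A,B,C,D,E]
After op 6 (rotate(+1)): offset=6, physical=[A,B,C,D,E,F,m,l,g], logical=[m,l,g,A,B,C,D,E,F]
After op 7 (replace(0, 'e')): offset=6, physical=[A,B,C,D,E,F,e,l,g], logical=[e,l,g,A,B,C,D,E,F]
After op 8 (swap(6, 0)): offset=6, physical=[A,B,C,e,E,F,D,l,g], logical=[D,l,g,A,B,C,e,E,F]
After op 9 (replace(4, 'a')): offset=6, physical=[A,a,C,e,E,F,D,l,g], logical=[D,l,g,A,a,C,e,E,F]

Answer: D,l,g,A,a,C,e,E,F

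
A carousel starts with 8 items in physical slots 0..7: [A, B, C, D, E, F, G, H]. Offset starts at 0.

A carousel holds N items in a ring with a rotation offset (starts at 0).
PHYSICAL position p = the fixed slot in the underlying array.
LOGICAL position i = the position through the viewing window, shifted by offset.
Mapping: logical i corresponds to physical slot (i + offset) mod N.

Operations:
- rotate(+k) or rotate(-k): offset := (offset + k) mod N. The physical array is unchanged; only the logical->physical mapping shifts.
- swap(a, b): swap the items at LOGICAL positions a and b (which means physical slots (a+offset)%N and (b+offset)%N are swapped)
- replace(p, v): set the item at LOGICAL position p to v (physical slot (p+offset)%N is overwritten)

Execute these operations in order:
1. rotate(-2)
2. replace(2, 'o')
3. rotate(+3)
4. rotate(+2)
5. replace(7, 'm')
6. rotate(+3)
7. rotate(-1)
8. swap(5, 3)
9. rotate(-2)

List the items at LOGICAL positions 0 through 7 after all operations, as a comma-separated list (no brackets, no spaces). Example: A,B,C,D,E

Answer: D,E,F,G,H,m,B,o

Derivation:
After op 1 (rotate(-2)): offset=6, physical=[A,B,C,D,E,F,G,H], logical=[G,H,A,B,C,D,E,F]
After op 2 (replace(2, 'o')): offset=6, physical=[o,B,C,D,E,F,G,H], logical=[G,H,o,B,C,D,E,F]
After op 3 (rotate(+3)): offset=1, physical=[o,B,C,D,E,F,G,H], logical=[B,C,D,E,F,G,H,o]
After op 4 (rotate(+2)): offset=3, physical=[o,B,C,D,E,F,G,H], logical=[D,E,F,G,H,o,B,C]
After op 5 (replace(7, 'm')): offset=3, physical=[o,B,m,D,E,F,G,H], logical=[D,E,F,G,H,o,B,m]
After op 6 (rotate(+3)): offset=6, physical=[o,B,m,D,E,F,G,H], logical=[G,H,o,B,m,D,E,F]
After op 7 (rotate(-1)): offset=5, physical=[o,B,m,D,E,F,G,H], logical=[F,G,H,o,B,m,D,E]
After op 8 (swap(5, 3)): offset=5, physical=[m,B,o,D,E,F,G,H], logical=[F,G,H,m,B,o,D,E]
After op 9 (rotate(-2)): offset=3, physical=[m,B,o,D,E,F,G,H], logical=[D,E,F,G,H,m,B,o]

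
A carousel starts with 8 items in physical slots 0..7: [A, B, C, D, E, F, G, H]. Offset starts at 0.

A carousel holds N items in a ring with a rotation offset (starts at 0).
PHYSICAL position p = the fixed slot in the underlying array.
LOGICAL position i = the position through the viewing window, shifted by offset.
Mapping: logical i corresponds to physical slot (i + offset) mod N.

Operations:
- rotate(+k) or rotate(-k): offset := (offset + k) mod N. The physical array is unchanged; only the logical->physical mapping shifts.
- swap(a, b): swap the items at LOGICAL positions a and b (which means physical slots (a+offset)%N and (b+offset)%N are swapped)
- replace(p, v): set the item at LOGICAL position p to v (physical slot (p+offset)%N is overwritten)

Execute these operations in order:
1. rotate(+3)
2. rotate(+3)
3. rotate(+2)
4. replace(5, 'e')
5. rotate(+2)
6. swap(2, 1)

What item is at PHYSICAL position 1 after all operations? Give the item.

Answer: B

Derivation:
After op 1 (rotate(+3)): offset=3, physical=[A,B,C,D,E,F,G,H], logical=[D,E,F,G,H,A,B,C]
After op 2 (rotate(+3)): offset=6, physical=[A,B,C,D,E,F,G,H], logical=[G,H,A,B,C,D,E,F]
After op 3 (rotate(+2)): offset=0, physical=[A,B,C,D,E,F,G,H], logical=[A,B,C,D,E,F,G,H]
After op 4 (replace(5, 'e')): offset=0, physical=[A,B,C,D,E,e,G,H], logical=[A,B,C,D,E,e,G,H]
After op 5 (rotate(+2)): offset=2, physical=[A,B,C,D,E,e,G,H], logical=[C,D,E,e,G,H,A,B]
After op 6 (swap(2, 1)): offset=2, physical=[A,B,C,E,D,e,G,H], logical=[C,E,D,e,G,H,A,B]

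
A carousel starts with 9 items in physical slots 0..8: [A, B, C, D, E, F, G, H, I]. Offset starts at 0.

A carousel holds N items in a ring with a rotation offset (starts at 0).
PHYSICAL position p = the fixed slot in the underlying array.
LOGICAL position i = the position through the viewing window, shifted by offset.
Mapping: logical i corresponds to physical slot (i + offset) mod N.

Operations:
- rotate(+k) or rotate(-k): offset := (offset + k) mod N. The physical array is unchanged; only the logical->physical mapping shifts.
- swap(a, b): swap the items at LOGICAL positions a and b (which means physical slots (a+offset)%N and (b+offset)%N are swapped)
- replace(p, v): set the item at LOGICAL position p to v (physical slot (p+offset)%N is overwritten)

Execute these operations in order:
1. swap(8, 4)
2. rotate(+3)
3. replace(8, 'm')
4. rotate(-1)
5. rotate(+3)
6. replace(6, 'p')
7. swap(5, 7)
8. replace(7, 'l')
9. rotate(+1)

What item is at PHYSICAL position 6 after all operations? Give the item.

After op 1 (swap(8, 4)): offset=0, physical=[A,B,C,D,I,F,G,H,E], logical=[A,B,C,D,I,F,G,H,E]
After op 2 (rotate(+3)): offset=3, physical=[A,B,C,D,I,F,G,H,E], logical=[D,I,F,G,H,E,A,B,C]
After op 3 (replace(8, 'm')): offset=3, physical=[A,B,m,D,I,F,G,H,E], logical=[D,I,F,G,H,E,A,B,m]
After op 4 (rotate(-1)): offset=2, physical=[A,B,m,D,I,F,G,H,E], logical=[m,D,I,F,G,H,E,A,B]
After op 5 (rotate(+3)): offset=5, physical=[A,B,m,D,I,F,G,H,E], logical=[F,G,H,E,A,B,m,D,I]
After op 6 (replace(6, 'p')): offset=5, physical=[A,B,p,D,I,F,G,H,E], logical=[F,G,H,E,A,B,p,D,I]
After op 7 (swap(5, 7)): offset=5, physical=[A,D,p,B,I,F,G,H,E], logical=[F,G,H,E,A,D,p,B,I]
After op 8 (replace(7, 'l')): offset=5, physical=[A,D,p,l,I,F,G,H,E], logical=[F,G,H,E,A,D,p,l,I]
After op 9 (rotate(+1)): offset=6, physical=[A,D,p,l,I,F,G,H,E], logical=[G,H,E,A,D,p,l,I,F]

Answer: G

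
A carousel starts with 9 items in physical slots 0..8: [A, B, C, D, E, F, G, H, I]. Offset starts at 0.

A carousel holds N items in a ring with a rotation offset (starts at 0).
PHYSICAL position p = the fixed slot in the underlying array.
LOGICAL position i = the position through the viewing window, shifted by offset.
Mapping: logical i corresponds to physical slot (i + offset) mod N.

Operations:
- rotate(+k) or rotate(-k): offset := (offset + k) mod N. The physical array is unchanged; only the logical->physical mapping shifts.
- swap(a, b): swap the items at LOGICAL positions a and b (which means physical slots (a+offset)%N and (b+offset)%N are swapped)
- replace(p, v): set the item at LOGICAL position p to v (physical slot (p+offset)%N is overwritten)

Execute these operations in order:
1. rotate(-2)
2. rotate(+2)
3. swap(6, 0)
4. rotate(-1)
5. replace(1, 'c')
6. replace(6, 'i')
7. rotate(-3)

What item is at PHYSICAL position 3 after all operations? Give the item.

Answer: D

Derivation:
After op 1 (rotate(-2)): offset=7, physical=[A,B,C,D,E,F,G,H,I], logical=[H,I,A,B,C,D,E,F,G]
After op 2 (rotate(+2)): offset=0, physical=[A,B,C,D,E,F,G,H,I], logical=[A,B,C,D,E,F,G,H,I]
After op 3 (swap(6, 0)): offset=0, physical=[G,B,C,D,E,F,A,H,I], logical=[G,B,C,D,E,F,A,H,I]
After op 4 (rotate(-1)): offset=8, physical=[G,B,C,D,E,F,A,H,I], logical=[I,G,B,C,D,E,F,A,H]
After op 5 (replace(1, 'c')): offset=8, physical=[c,B,C,D,E,F,A,H,I], logical=[I,c,B,C,D,E,F,A,H]
After op 6 (replace(6, 'i')): offset=8, physical=[c,B,C,D,E,i,A,H,I], logical=[I,c,B,C,D,E,i,A,H]
After op 7 (rotate(-3)): offset=5, physical=[c,B,C,D,E,i,A,H,I], logical=[i,A,H,I,c,B,C,D,E]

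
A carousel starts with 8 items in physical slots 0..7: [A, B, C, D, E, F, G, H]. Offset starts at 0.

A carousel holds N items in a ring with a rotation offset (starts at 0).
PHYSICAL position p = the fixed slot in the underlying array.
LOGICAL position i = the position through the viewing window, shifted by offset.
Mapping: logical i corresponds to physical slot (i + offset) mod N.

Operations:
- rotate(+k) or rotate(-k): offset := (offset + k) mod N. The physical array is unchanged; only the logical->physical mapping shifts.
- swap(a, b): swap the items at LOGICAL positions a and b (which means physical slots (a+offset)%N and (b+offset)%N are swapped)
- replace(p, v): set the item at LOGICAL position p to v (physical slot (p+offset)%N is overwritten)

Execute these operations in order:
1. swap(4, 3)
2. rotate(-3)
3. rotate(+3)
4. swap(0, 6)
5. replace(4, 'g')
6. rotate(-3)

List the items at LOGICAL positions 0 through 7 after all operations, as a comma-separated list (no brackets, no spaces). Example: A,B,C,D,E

Answer: F,A,H,G,B,C,E,g

Derivation:
After op 1 (swap(4, 3)): offset=0, physical=[A,B,C,E,D,F,G,H], logical=[A,B,C,E,D,F,G,H]
After op 2 (rotate(-3)): offset=5, physical=[A,B,C,E,D,F,G,H], logical=[F,G,H,A,B,C,E,D]
After op 3 (rotate(+3)): offset=0, physical=[A,B,C,E,D,F,G,H], logical=[A,B,C,E,D,F,G,H]
After op 4 (swap(0, 6)): offset=0, physical=[G,B,C,E,D,F,A,H], logical=[G,B,C,E,D,F,A,H]
After op 5 (replace(4, 'g')): offset=0, physical=[G,B,C,E,g,F,A,H], logical=[G,B,C,E,g,F,A,H]
After op 6 (rotate(-3)): offset=5, physical=[G,B,C,E,g,F,A,H], logical=[F,A,H,G,B,C,E,g]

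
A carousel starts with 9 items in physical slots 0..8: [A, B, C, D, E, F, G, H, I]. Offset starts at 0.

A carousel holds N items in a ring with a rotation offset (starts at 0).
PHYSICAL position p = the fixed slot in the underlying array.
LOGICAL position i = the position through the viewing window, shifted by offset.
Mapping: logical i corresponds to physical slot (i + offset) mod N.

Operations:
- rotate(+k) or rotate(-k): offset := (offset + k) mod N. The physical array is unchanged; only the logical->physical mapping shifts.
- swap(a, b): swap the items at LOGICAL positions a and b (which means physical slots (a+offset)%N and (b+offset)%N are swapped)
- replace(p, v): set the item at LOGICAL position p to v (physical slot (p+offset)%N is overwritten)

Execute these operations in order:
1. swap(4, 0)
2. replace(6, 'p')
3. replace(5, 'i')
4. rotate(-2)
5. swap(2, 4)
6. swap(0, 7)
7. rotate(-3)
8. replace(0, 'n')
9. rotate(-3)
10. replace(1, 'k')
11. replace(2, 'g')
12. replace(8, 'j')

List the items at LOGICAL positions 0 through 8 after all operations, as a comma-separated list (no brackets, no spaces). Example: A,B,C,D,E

After op 1 (swap(4, 0)): offset=0, physical=[E,B,C,D,A,F,G,H,I], logical=[E,B,C,D,A,F,G,H,I]
After op 2 (replace(6, 'p')): offset=0, physical=[E,B,C,D,A,F,p,H,I], logical=[E,B,C,D,A,F,p,H,I]
After op 3 (replace(5, 'i')): offset=0, physical=[E,B,C,D,A,i,p,H,I], logical=[E,B,C,D,A,i,p,H,I]
After op 4 (rotate(-2)): offset=7, physical=[E,B,C,D,A,i,p,H,I], logical=[H,I,E,B,C,D,A,i,p]
After op 5 (swap(2, 4)): offset=7, physical=[C,B,E,D,A,i,p,H,I], logical=[H,I,C,B,E,D,A,i,p]
After op 6 (swap(0, 7)): offset=7, physical=[C,B,E,D,A,H,p,i,I], logical=[i,I,C,B,E,D,A,H,p]
After op 7 (rotate(-3)): offset=4, physical=[C,B,E,D,A,H,p,i,I], logical=[A,H,p,i,I,C,B,E,D]
After op 8 (replace(0, 'n')): offset=4, physical=[C,B,E,D,n,H,p,i,I], logical=[n,H,p,i,I,C,B,E,D]
After op 9 (rotate(-3)): offset=1, physical=[C,B,E,D,n,H,p,i,I], logical=[B,E,D,n,H,p,i,I,C]
After op 10 (replace(1, 'k')): offset=1, physical=[C,B,k,D,n,H,p,i,I], logical=[B,k,D,n,H,p,i,I,C]
After op 11 (replace(2, 'g')): offset=1, physical=[C,B,k,g,n,H,p,i,I], logical=[B,k,g,n,H,p,i,I,C]
After op 12 (replace(8, 'j')): offset=1, physical=[j,B,k,g,n,H,p,i,I], logical=[B,k,g,n,H,p,i,I,j]

Answer: B,k,g,n,H,p,i,I,j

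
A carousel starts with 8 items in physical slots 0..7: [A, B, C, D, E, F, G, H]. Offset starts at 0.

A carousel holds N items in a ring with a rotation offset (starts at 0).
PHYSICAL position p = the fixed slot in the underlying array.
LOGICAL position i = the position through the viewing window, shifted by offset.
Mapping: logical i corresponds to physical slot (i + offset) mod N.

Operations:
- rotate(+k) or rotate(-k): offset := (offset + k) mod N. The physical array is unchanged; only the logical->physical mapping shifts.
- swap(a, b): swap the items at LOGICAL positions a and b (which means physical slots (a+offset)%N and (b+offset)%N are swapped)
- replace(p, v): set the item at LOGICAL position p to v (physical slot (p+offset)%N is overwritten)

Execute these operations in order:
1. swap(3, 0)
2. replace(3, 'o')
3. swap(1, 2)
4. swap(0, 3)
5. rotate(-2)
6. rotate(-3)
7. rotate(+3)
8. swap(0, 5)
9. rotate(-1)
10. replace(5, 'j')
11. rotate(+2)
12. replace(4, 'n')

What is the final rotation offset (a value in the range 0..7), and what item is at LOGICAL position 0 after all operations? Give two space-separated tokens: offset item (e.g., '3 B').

Answer: 7 H

Derivation:
After op 1 (swap(3, 0)): offset=0, physical=[D,B,C,A,E,F,G,H], logical=[D,B,C,A,E,F,G,H]
After op 2 (replace(3, 'o')): offset=0, physical=[D,B,C,o,E,F,G,H], logical=[D,B,C,o,E,F,G,H]
After op 3 (swap(1, 2)): offset=0, physical=[D,C,B,o,E,F,G,H], logical=[D,C,B,o,E,F,G,H]
After op 4 (swap(0, 3)): offset=0, physical=[o,C,B,D,E,F,G,H], logical=[o,C,B,D,E,F,G,H]
After op 5 (rotate(-2)): offset=6, physical=[o,C,B,D,E,F,G,H], logical=[G,H,o,C,B,D,E,F]
After op 6 (rotate(-3)): offset=3, physical=[o,C,B,D,E,F,G,H], logical=[D,E,F,G,H,o,C,B]
After op 7 (rotate(+3)): offset=6, physical=[o,C,B,D,E,F,G,H], logical=[G,H,o,C,B,D,E,F]
After op 8 (swap(0, 5)): offset=6, physical=[o,C,B,G,E,F,D,H], logical=[D,H,o,C,B,G,E,F]
After op 9 (rotate(-1)): offset=5, physical=[o,C,B,G,E,F,D,H], logical=[F,D,H,o,C,B,G,E]
After op 10 (replace(5, 'j')): offset=5, physical=[o,C,j,G,E,F,D,H], logical=[F,D,H,o,C,j,G,E]
After op 11 (rotate(+2)): offset=7, physical=[o,C,j,G,E,F,D,H], logical=[H,o,C,j,G,E,F,D]
After op 12 (replace(4, 'n')): offset=7, physical=[o,C,j,n,E,F,D,H], logical=[H,o,C,j,n,E,F,D]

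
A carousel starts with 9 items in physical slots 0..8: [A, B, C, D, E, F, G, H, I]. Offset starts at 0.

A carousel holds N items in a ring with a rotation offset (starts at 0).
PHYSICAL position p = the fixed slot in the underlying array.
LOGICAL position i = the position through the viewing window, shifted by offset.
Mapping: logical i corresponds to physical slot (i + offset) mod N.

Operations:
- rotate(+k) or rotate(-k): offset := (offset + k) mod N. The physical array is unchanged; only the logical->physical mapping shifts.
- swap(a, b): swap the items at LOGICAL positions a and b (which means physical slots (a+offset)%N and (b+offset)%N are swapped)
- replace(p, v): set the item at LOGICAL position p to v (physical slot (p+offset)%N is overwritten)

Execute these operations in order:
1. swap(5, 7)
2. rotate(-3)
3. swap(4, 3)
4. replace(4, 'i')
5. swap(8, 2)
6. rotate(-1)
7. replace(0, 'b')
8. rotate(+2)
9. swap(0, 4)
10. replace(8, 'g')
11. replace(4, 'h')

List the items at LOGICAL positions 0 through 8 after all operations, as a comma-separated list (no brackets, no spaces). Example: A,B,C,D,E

Answer: C,H,B,i,h,D,E,b,g

Derivation:
After op 1 (swap(5, 7)): offset=0, physical=[A,B,C,D,E,H,G,F,I], logical=[A,B,C,D,E,H,G,F,I]
After op 2 (rotate(-3)): offset=6, physical=[A,B,C,D,E,H,G,F,I], logical=[G,F,I,A,B,C,D,E,H]
After op 3 (swap(4, 3)): offset=6, physical=[B,A,C,D,E,H,G,F,I], logical=[G,F,I,B,A,C,D,E,H]
After op 4 (replace(4, 'i')): offset=6, physical=[B,i,C,D,E,H,G,F,I], logical=[G,F,I,B,i,C,D,E,H]
After op 5 (swap(8, 2)): offset=6, physical=[B,i,C,D,E,I,G,F,H], logical=[G,F,H,B,i,C,D,E,I]
After op 6 (rotate(-1)): offset=5, physical=[B,i,C,D,E,I,G,F,H], logical=[I,G,F,H,B,i,C,D,E]
After op 7 (replace(0, 'b')): offset=5, physical=[B,i,C,D,E,b,G,F,H], logical=[b,G,F,H,B,i,C,D,E]
After op 8 (rotate(+2)): offset=7, physical=[B,i,C,D,E,b,G,F,H], logical=[F,H,B,i,C,D,E,b,G]
After op 9 (swap(0, 4)): offset=7, physical=[B,i,F,D,E,b,G,C,H], logical=[C,H,B,i,F,D,E,b,G]
After op 10 (replace(8, 'g')): offset=7, physical=[B,i,F,D,E,b,g,C,H], logical=[C,H,B,i,F,D,E,b,g]
After op 11 (replace(4, 'h')): offset=7, physical=[B,i,h,D,E,b,g,C,H], logical=[C,H,B,i,h,D,E,b,g]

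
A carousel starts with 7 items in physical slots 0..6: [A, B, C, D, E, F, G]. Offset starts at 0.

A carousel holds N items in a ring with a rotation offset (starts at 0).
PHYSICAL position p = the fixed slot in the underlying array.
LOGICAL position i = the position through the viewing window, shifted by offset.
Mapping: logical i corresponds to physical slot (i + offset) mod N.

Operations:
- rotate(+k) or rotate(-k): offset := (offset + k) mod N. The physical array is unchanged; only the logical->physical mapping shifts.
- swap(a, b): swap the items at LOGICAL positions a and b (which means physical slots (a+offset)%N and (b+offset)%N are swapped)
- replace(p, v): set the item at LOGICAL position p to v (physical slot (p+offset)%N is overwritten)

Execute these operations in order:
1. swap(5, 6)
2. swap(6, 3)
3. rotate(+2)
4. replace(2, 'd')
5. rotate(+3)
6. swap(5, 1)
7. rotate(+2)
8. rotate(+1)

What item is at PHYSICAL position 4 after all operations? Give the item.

Answer: d

Derivation:
After op 1 (swap(5, 6)): offset=0, physical=[A,B,C,D,E,G,F], logical=[A,B,C,D,E,G,F]
After op 2 (swap(6, 3)): offset=0, physical=[A,B,C,F,E,G,D], logical=[A,B,C,F,E,G,D]
After op 3 (rotate(+2)): offset=2, physical=[A,B,C,F,E,G,D], logical=[C,F,E,G,D,A,B]
After op 4 (replace(2, 'd')): offset=2, physical=[A,B,C,F,d,G,D], logical=[C,F,d,G,D,A,B]
After op 5 (rotate(+3)): offset=5, physical=[A,B,C,F,d,G,D], logical=[G,D,A,B,C,F,d]
After op 6 (swap(5, 1)): offset=5, physical=[A,B,C,D,d,G,F], logical=[G,F,A,B,C,D,d]
After op 7 (rotate(+2)): offset=0, physical=[A,B,C,D,d,G,F], logical=[A,B,C,D,d,G,F]
After op 8 (rotate(+1)): offset=1, physical=[A,B,C,D,d,G,F], logical=[B,C,D,d,G,F,A]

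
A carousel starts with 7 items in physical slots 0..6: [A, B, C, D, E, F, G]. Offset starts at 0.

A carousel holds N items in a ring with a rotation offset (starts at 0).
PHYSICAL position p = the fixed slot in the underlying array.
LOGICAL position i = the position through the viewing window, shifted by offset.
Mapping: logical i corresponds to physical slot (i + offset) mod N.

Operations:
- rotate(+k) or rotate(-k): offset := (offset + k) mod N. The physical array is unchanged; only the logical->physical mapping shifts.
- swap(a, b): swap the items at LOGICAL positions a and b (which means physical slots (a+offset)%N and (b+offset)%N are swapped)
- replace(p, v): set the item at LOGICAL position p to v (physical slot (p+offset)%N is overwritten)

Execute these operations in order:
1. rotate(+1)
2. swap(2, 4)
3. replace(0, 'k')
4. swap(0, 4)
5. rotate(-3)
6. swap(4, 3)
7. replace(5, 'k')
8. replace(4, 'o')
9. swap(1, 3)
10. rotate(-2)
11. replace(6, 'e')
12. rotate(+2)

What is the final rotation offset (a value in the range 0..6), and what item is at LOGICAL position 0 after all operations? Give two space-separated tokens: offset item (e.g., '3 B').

Answer: 5 k

Derivation:
After op 1 (rotate(+1)): offset=1, physical=[A,B,C,D,E,F,G], logical=[B,C,D,E,F,G,A]
After op 2 (swap(2, 4)): offset=1, physical=[A,B,C,F,E,D,G], logical=[B,C,F,E,D,G,A]
After op 3 (replace(0, 'k')): offset=1, physical=[A,k,C,F,E,D,G], logical=[k,C,F,E,D,G,A]
After op 4 (swap(0, 4)): offset=1, physical=[A,D,C,F,E,k,G], logical=[D,C,F,E,k,G,A]
After op 5 (rotate(-3)): offset=5, physical=[A,D,C,F,E,k,G], logical=[k,G,A,D,C,F,E]
After op 6 (swap(4, 3)): offset=5, physical=[A,C,D,F,E,k,G], logical=[k,G,A,C,D,F,E]
After op 7 (replace(5, 'k')): offset=5, physical=[A,C,D,k,E,k,G], logical=[k,G,A,C,D,k,E]
After op 8 (replace(4, 'o')): offset=5, physical=[A,C,o,k,E,k,G], logical=[k,G,A,C,o,k,E]
After op 9 (swap(1, 3)): offset=5, physical=[A,G,o,k,E,k,C], logical=[k,C,A,G,o,k,E]
After op 10 (rotate(-2)): offset=3, physical=[A,G,o,k,E,k,C], logical=[k,E,k,C,A,G,o]
After op 11 (replace(6, 'e')): offset=3, physical=[A,G,e,k,E,k,C], logical=[k,E,k,C,A,G,e]
After op 12 (rotate(+2)): offset=5, physical=[A,G,e,k,E,k,C], logical=[k,C,A,G,e,k,E]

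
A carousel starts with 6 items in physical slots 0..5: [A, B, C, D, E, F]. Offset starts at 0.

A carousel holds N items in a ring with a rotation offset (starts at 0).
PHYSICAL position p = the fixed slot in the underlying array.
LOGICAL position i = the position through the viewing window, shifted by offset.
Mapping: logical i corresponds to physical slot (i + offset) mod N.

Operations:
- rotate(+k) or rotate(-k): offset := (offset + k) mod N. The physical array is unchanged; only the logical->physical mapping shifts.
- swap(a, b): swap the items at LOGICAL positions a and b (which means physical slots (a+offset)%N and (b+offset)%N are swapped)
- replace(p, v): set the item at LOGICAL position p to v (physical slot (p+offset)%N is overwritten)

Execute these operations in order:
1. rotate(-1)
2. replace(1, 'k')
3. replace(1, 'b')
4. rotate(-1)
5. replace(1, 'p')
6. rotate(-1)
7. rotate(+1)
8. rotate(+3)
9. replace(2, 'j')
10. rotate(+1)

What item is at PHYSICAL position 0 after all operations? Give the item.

Answer: b

Derivation:
After op 1 (rotate(-1)): offset=5, physical=[A,B,C,D,E,F], logical=[F,A,B,C,D,E]
After op 2 (replace(1, 'k')): offset=5, physical=[k,B,C,D,E,F], logical=[F,k,B,C,D,E]
After op 3 (replace(1, 'b')): offset=5, physical=[b,B,C,D,E,F], logical=[F,b,B,C,D,E]
After op 4 (rotate(-1)): offset=4, physical=[b,B,C,D,E,F], logical=[E,F,b,B,C,D]
After op 5 (replace(1, 'p')): offset=4, physical=[b,B,C,D,E,p], logical=[E,p,b,B,C,D]
After op 6 (rotate(-1)): offset=3, physical=[b,B,C,D,E,p], logical=[D,E,p,b,B,C]
After op 7 (rotate(+1)): offset=4, physical=[b,B,C,D,E,p], logical=[E,p,b,B,C,D]
After op 8 (rotate(+3)): offset=1, physical=[b,B,C,D,E,p], logical=[B,C,D,E,p,b]
After op 9 (replace(2, 'j')): offset=1, physical=[b,B,C,j,E,p], logical=[B,C,j,E,p,b]
After op 10 (rotate(+1)): offset=2, physical=[b,B,C,j,E,p], logical=[C,j,E,p,b,B]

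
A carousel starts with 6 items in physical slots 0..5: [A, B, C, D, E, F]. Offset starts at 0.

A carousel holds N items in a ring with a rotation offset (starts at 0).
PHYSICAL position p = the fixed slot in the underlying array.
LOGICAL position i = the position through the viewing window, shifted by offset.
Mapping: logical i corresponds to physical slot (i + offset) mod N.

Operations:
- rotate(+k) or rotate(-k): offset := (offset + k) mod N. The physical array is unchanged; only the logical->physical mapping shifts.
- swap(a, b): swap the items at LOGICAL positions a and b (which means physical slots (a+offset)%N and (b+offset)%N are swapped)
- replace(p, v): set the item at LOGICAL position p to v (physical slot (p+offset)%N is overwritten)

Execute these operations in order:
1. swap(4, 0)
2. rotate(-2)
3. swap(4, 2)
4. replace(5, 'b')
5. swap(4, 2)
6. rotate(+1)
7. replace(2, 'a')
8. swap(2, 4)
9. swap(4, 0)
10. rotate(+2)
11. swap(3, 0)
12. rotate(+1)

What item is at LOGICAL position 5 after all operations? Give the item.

After op 1 (swap(4, 0)): offset=0, physical=[E,B,C,D,A,F], logical=[E,B,C,D,A,F]
After op 2 (rotate(-2)): offset=4, physical=[E,B,C,D,A,F], logical=[A,F,E,B,C,D]
After op 3 (swap(4, 2)): offset=4, physical=[C,B,E,D,A,F], logical=[A,F,C,B,E,D]
After op 4 (replace(5, 'b')): offset=4, physical=[C,B,E,b,A,F], logical=[A,F,C,B,E,b]
After op 5 (swap(4, 2)): offset=4, physical=[E,B,C,b,A,F], logical=[A,F,E,B,C,b]
After op 6 (rotate(+1)): offset=5, physical=[E,B,C,b,A,F], logical=[F,E,B,C,b,A]
After op 7 (replace(2, 'a')): offset=5, physical=[E,a,C,b,A,F], logical=[F,E,a,C,b,A]
After op 8 (swap(2, 4)): offset=5, physical=[E,b,C,a,A,F], logical=[F,E,b,C,a,A]
After op 9 (swap(4, 0)): offset=5, physical=[E,b,C,F,A,a], logical=[a,E,b,C,F,A]
After op 10 (rotate(+2)): offset=1, physical=[E,b,C,F,A,a], logical=[b,C,F,A,a,E]
After op 11 (swap(3, 0)): offset=1, physical=[E,A,C,F,b,a], logical=[A,C,F,b,a,E]
After op 12 (rotate(+1)): offset=2, physical=[E,A,C,F,b,a], logical=[C,F,b,a,E,A]

Answer: A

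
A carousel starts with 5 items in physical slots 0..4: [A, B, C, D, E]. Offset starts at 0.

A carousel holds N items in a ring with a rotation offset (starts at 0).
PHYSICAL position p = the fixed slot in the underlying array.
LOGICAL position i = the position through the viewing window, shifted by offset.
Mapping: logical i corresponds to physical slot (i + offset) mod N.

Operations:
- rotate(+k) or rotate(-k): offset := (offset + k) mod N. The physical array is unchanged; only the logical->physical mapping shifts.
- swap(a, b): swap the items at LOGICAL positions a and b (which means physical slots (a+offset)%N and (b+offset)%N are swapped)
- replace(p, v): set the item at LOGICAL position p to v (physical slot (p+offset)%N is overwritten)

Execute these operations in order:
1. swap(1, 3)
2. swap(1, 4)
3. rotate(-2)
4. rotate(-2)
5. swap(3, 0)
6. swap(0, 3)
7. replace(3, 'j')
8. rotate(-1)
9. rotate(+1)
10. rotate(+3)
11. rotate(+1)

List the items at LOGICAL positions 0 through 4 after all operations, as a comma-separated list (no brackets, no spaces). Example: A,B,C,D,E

Answer: A,E,C,B,j

Derivation:
After op 1 (swap(1, 3)): offset=0, physical=[A,D,C,B,E], logical=[A,D,C,B,E]
After op 2 (swap(1, 4)): offset=0, physical=[A,E,C,B,D], logical=[A,E,C,B,D]
After op 3 (rotate(-2)): offset=3, physical=[A,E,C,B,D], logical=[B,D,A,E,C]
After op 4 (rotate(-2)): offset=1, physical=[A,E,C,B,D], logical=[E,C,B,D,A]
After op 5 (swap(3, 0)): offset=1, physical=[A,D,C,B,E], logical=[D,C,B,E,A]
After op 6 (swap(0, 3)): offset=1, physical=[A,E,C,B,D], logical=[E,C,B,D,A]
After op 7 (replace(3, 'j')): offset=1, physical=[A,E,C,B,j], logical=[E,C,B,j,A]
After op 8 (rotate(-1)): offset=0, physical=[A,E,C,B,j], logical=[A,E,C,B,j]
After op 9 (rotate(+1)): offset=1, physical=[A,E,C,B,j], logical=[E,C,B,j,A]
After op 10 (rotate(+3)): offset=4, physical=[A,E,C,B,j], logical=[j,A,E,C,B]
After op 11 (rotate(+1)): offset=0, physical=[A,E,C,B,j], logical=[A,E,C,B,j]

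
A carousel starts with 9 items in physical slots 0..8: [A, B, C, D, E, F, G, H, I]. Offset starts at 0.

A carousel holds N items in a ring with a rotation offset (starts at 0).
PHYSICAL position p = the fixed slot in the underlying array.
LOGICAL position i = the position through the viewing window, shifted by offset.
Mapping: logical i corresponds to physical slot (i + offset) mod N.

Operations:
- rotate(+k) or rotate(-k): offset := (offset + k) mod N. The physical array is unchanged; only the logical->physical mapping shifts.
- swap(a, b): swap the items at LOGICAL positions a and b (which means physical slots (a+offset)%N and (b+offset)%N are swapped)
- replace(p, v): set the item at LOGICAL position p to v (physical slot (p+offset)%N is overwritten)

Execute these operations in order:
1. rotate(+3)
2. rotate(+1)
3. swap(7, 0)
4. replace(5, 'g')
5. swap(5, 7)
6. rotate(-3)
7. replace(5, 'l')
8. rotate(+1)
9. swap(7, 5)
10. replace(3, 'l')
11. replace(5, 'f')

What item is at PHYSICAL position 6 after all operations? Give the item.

After op 1 (rotate(+3)): offset=3, physical=[A,B,C,D,E,F,G,H,I], logical=[D,E,F,G,H,I,A,B,C]
After op 2 (rotate(+1)): offset=4, physical=[A,B,C,D,E,F,G,H,I], logical=[E,F,G,H,I,A,B,C,D]
After op 3 (swap(7, 0)): offset=4, physical=[A,B,E,D,C,F,G,H,I], logical=[C,F,G,H,I,A,B,E,D]
After op 4 (replace(5, 'g')): offset=4, physical=[g,B,E,D,C,F,G,H,I], logical=[C,F,G,H,I,g,B,E,D]
After op 5 (swap(5, 7)): offset=4, physical=[E,B,g,D,C,F,G,H,I], logical=[C,F,G,H,I,E,B,g,D]
After op 6 (rotate(-3)): offset=1, physical=[E,B,g,D,C,F,G,H,I], logical=[B,g,D,C,F,G,H,I,E]
After op 7 (replace(5, 'l')): offset=1, physical=[E,B,g,D,C,F,l,H,I], logical=[B,g,D,C,F,l,H,I,E]
After op 8 (rotate(+1)): offset=2, physical=[E,B,g,D,C,F,l,H,I], logical=[g,D,C,F,l,H,I,E,B]
After op 9 (swap(7, 5)): offset=2, physical=[H,B,g,D,C,F,l,E,I], logical=[g,D,C,F,l,E,I,H,B]
After op 10 (replace(3, 'l')): offset=2, physical=[H,B,g,D,C,l,l,E,I], logical=[g,D,C,l,l,E,I,H,B]
After op 11 (replace(5, 'f')): offset=2, physical=[H,B,g,D,C,l,l,f,I], logical=[g,D,C,l,l,f,I,H,B]

Answer: l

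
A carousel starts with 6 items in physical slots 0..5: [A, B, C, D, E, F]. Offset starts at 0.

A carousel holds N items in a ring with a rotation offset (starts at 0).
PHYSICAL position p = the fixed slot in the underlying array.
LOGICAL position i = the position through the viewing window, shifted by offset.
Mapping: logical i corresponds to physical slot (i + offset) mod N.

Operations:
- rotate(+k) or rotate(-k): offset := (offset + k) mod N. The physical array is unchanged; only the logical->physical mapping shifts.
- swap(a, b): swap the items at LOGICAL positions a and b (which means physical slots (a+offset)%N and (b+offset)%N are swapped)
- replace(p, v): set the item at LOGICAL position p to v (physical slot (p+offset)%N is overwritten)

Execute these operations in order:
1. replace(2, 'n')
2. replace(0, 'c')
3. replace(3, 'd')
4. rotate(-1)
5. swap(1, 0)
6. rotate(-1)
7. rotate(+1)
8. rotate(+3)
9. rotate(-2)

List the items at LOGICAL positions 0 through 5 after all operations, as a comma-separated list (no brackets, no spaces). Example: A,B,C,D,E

After op 1 (replace(2, 'n')): offset=0, physical=[A,B,n,D,E,F], logical=[A,B,n,D,E,F]
After op 2 (replace(0, 'c')): offset=0, physical=[c,B,n,D,E,F], logical=[c,B,n,D,E,F]
After op 3 (replace(3, 'd')): offset=0, physical=[c,B,n,d,E,F], logical=[c,B,n,d,E,F]
After op 4 (rotate(-1)): offset=5, physical=[c,B,n,d,E,F], logical=[F,c,B,n,d,E]
After op 5 (swap(1, 0)): offset=5, physical=[F,B,n,d,E,c], logical=[c,F,B,n,d,E]
After op 6 (rotate(-1)): offset=4, physical=[F,B,n,d,E,c], logical=[E,c,F,B,n,d]
After op 7 (rotate(+1)): offset=5, physical=[F,B,n,d,E,c], logical=[c,F,B,n,d,E]
After op 8 (rotate(+3)): offset=2, physical=[F,B,n,d,E,c], logical=[n,d,E,c,F,B]
After op 9 (rotate(-2)): offset=0, physical=[F,B,n,d,E,c], logical=[F,B,n,d,E,c]

Answer: F,B,n,d,E,c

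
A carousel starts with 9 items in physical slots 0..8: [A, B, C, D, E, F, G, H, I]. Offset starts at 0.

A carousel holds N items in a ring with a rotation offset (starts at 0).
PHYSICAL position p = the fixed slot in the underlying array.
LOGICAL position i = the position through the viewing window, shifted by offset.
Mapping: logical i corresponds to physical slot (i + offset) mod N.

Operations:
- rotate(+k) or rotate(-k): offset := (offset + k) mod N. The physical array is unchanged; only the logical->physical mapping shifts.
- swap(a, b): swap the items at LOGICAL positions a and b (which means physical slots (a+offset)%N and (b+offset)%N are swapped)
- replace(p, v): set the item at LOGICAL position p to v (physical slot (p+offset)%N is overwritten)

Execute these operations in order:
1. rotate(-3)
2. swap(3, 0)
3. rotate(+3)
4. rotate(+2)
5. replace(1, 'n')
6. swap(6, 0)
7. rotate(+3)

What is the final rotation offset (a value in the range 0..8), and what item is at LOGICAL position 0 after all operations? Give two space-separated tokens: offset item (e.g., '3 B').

Answer: 5 F

Derivation:
After op 1 (rotate(-3)): offset=6, physical=[A,B,C,D,E,F,G,H,I], logical=[G,H,I,A,B,C,D,E,F]
After op 2 (swap(3, 0)): offset=6, physical=[G,B,C,D,E,F,A,H,I], logical=[A,H,I,G,B,C,D,E,F]
After op 3 (rotate(+3)): offset=0, physical=[G,B,C,D,E,F,A,H,I], logical=[G,B,C,D,E,F,A,H,I]
After op 4 (rotate(+2)): offset=2, physical=[G,B,C,D,E,F,A,H,I], logical=[C,D,E,F,A,H,I,G,B]
After op 5 (replace(1, 'n')): offset=2, physical=[G,B,C,n,E,F,A,H,I], logical=[C,n,E,F,A,H,I,G,B]
After op 6 (swap(6, 0)): offset=2, physical=[G,B,I,n,E,F,A,H,C], logical=[I,n,E,F,A,H,C,G,B]
After op 7 (rotate(+3)): offset=5, physical=[G,B,I,n,E,F,A,H,C], logical=[F,A,H,C,G,B,I,n,E]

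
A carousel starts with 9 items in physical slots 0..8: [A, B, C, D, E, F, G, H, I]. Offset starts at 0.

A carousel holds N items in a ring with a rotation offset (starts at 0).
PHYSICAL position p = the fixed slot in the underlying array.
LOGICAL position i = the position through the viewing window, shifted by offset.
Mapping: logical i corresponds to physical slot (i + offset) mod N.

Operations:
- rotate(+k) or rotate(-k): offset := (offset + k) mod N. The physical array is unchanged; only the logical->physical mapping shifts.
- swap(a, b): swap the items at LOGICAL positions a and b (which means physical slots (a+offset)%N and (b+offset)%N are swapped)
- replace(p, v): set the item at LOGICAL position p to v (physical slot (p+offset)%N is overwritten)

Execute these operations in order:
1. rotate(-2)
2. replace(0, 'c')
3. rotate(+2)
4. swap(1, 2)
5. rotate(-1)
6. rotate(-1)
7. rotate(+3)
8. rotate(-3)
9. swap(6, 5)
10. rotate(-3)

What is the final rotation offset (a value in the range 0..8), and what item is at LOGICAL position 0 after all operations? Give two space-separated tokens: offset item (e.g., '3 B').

After op 1 (rotate(-2)): offset=7, physical=[A,B,C,D,E,F,G,H,I], logical=[H,I,A,B,C,D,E,F,G]
After op 2 (replace(0, 'c')): offset=7, physical=[A,B,C,D,E,F,G,c,I], logical=[c,I,A,B,C,D,E,F,G]
After op 3 (rotate(+2)): offset=0, physical=[A,B,C,D,E,F,G,c,I], logical=[A,B,C,D,E,F,G,c,I]
After op 4 (swap(1, 2)): offset=0, physical=[A,C,B,D,E,F,G,c,I], logical=[A,C,B,D,E,F,G,c,I]
After op 5 (rotate(-1)): offset=8, physical=[A,C,B,D,E,F,G,c,I], logical=[I,A,C,B,D,E,F,G,c]
After op 6 (rotate(-1)): offset=7, physical=[A,C,B,D,E,F,G,c,I], logical=[c,I,A,C,B,D,E,F,G]
After op 7 (rotate(+3)): offset=1, physical=[A,C,B,D,E,F,G,c,I], logical=[C,B,D,E,F,G,c,I,A]
After op 8 (rotate(-3)): offset=7, physical=[A,C,B,D,E,F,G,c,I], logical=[c,I,A,C,B,D,E,F,G]
After op 9 (swap(6, 5)): offset=7, physical=[A,C,B,E,D,F,G,c,I], logical=[c,I,A,C,B,E,D,F,G]
After op 10 (rotate(-3)): offset=4, physical=[A,C,B,E,D,F,G,c,I], logical=[D,F,G,c,I,A,C,B,E]

Answer: 4 D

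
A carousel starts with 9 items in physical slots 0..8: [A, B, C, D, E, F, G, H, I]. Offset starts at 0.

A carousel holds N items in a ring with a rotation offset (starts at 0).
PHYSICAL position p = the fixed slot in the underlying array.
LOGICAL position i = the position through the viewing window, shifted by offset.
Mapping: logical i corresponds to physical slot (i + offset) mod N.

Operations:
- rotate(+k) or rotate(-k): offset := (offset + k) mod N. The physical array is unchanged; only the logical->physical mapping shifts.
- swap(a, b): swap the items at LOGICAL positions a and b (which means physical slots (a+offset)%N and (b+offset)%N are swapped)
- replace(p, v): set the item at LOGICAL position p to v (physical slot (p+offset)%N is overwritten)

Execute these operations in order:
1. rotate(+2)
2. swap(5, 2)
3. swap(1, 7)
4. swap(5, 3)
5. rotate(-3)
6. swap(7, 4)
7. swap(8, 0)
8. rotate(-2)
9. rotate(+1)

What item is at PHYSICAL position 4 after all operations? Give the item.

After op 1 (rotate(+2)): offset=2, physical=[A,B,C,D,E,F,G,H,I], logical=[C,D,E,F,G,H,I,A,B]
After op 2 (swap(5, 2)): offset=2, physical=[A,B,C,D,H,F,G,E,I], logical=[C,D,H,F,G,E,I,A,B]
After op 3 (swap(1, 7)): offset=2, physical=[D,B,C,A,H,F,G,E,I], logical=[C,A,H,F,G,E,I,D,B]
After op 4 (swap(5, 3)): offset=2, physical=[D,B,C,A,H,E,G,F,I], logical=[C,A,H,E,G,F,I,D,B]
After op 5 (rotate(-3)): offset=8, physical=[D,B,C,A,H,E,G,F,I], logical=[I,D,B,C,A,H,E,G,F]
After op 6 (swap(7, 4)): offset=8, physical=[D,B,C,G,H,E,A,F,I], logical=[I,D,B,C,G,H,E,A,F]
After op 7 (swap(8, 0)): offset=8, physical=[D,B,C,G,H,E,A,I,F], logical=[F,D,B,C,G,H,E,A,I]
After op 8 (rotate(-2)): offset=6, physical=[D,B,C,G,H,E,A,I,F], logical=[A,I,F,D,B,C,G,H,E]
After op 9 (rotate(+1)): offset=7, physical=[D,B,C,G,H,E,A,I,F], logical=[I,F,D,B,C,G,H,E,A]

Answer: H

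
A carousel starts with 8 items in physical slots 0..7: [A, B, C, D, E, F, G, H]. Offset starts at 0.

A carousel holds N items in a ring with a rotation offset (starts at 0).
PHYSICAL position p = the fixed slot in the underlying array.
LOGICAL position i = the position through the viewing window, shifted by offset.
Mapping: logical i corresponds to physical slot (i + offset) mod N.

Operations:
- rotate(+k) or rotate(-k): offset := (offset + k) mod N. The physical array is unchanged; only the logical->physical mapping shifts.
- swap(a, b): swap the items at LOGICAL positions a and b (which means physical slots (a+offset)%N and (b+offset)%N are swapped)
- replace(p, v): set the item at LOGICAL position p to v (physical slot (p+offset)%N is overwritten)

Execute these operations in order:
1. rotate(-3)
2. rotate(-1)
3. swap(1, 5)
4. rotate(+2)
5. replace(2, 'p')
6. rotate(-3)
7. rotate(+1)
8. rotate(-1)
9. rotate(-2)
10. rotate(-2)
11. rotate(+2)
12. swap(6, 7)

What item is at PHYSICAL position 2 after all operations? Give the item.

Answer: C

Derivation:
After op 1 (rotate(-3)): offset=5, physical=[A,B,C,D,E,F,G,H], logical=[F,G,H,A,B,C,D,E]
After op 2 (rotate(-1)): offset=4, physical=[A,B,C,D,E,F,G,H], logical=[E,F,G,H,A,B,C,D]
After op 3 (swap(1, 5)): offset=4, physical=[A,F,C,D,E,B,G,H], logical=[E,B,G,H,A,F,C,D]
After op 4 (rotate(+2)): offset=6, physical=[A,F,C,D,E,B,G,H], logical=[G,H,A,F,C,D,E,B]
After op 5 (replace(2, 'p')): offset=6, physical=[p,F,C,D,E,B,G,H], logical=[G,H,p,F,C,D,E,B]
After op 6 (rotate(-3)): offset=3, physical=[p,F,C,D,E,B,G,H], logical=[D,E,B,G,H,p,F,C]
After op 7 (rotate(+1)): offset=4, physical=[p,F,C,D,E,B,G,H], logical=[E,B,G,H,p,F,C,D]
After op 8 (rotate(-1)): offset=3, physical=[p,F,C,D,E,B,G,H], logical=[D,E,B,G,H,p,F,C]
After op 9 (rotate(-2)): offset=1, physical=[p,F,C,D,E,B,G,H], logical=[F,C,D,E,B,G,H,p]
After op 10 (rotate(-2)): offset=7, physical=[p,F,C,D,E,B,G,H], logical=[H,p,F,C,D,E,B,G]
After op 11 (rotate(+2)): offset=1, physical=[p,F,C,D,E,B,G,H], logical=[F,C,D,E,B,G,H,p]
After op 12 (swap(6, 7)): offset=1, physical=[H,F,C,D,E,B,G,p], logical=[F,C,D,E,B,G,p,H]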